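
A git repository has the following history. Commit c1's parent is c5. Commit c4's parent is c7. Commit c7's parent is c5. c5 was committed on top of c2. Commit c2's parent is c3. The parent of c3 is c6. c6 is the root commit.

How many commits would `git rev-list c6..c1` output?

4

Reachable from c1: {c1, c2, c3, c5, c6}.
Reachable from c6: {c6}.
In c1's history but not c6's: {c1, c2, c3, c5} — 4 commits.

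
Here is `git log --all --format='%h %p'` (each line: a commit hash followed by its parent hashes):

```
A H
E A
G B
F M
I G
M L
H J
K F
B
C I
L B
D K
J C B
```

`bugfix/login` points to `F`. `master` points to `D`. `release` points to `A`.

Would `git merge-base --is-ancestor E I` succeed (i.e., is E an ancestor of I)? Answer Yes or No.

No

Ancestors of I: {B, G, I}.
E is not in that set, so it is not an ancestor of I.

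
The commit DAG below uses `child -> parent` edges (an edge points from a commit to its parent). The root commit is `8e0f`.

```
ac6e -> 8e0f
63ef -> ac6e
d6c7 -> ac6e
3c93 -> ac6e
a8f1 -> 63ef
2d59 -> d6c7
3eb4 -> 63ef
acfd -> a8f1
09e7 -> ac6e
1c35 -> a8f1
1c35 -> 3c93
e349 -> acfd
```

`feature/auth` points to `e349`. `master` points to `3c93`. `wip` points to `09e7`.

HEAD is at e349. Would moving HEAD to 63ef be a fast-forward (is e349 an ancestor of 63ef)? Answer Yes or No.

No

A fast-forward from e349 to 63ef is possible iff e349 is an ancestor of 63ef.
Ancestors of 63ef: {63ef, 8e0f, ac6e}.
e349 is not among them, so fast-forward is not possible.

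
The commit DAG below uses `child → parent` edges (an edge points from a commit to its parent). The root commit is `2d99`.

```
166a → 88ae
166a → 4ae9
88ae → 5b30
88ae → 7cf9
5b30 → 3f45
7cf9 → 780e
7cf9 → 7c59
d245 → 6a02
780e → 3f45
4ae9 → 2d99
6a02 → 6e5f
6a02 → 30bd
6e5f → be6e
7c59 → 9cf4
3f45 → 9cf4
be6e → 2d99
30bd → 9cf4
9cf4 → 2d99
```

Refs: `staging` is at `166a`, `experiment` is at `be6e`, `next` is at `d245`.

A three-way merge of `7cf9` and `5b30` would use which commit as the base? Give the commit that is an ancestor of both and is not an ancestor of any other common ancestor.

Ancestors of 7cf9: {2d99, 3f45, 780e, 7c59, 7cf9, 9cf4}.
Ancestors of 5b30: {2d99, 3f45, 5b30, 9cf4}.
Common ancestors: {2d99, 3f45, 9cf4}.
Among these, 3f45 is not an ancestor of any other common ancestor — it is the merge base.

3f45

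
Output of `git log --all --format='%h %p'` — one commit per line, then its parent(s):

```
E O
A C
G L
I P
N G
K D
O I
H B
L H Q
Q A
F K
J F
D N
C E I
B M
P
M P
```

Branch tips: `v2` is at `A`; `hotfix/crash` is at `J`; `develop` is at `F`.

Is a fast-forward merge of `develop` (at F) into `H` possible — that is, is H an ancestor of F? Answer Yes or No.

A fast-forward from H to F is possible iff H is an ancestor of F.
Ancestors of F: {A, B, C, D, E, F, G, H, I, K, L, M, N, O, P, Q}.
H is among them, so fast-forward is possible.

Yes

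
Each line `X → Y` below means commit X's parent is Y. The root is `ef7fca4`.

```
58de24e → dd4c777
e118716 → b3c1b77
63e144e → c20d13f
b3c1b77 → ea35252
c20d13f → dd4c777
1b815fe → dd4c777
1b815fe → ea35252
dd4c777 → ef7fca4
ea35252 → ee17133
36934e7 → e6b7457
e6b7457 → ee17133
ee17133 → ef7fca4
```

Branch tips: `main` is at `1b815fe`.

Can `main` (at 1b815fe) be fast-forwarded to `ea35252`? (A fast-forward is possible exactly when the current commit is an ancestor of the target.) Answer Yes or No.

No

A fast-forward from 1b815fe to ea35252 is possible iff 1b815fe is an ancestor of ea35252.
Ancestors of ea35252: {ea35252, ee17133, ef7fca4}.
1b815fe is not among them, so fast-forward is not possible.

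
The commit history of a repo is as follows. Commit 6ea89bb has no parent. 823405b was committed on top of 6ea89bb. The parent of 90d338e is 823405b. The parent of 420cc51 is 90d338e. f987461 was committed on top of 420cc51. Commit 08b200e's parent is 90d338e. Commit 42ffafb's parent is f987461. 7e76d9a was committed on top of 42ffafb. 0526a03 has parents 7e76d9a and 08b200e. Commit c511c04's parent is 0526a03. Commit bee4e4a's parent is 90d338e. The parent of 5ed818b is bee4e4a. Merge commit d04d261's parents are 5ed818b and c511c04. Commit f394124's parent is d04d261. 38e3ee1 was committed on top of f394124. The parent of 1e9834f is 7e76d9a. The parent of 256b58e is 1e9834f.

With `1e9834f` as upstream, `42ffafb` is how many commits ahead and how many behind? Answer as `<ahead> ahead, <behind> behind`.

Reachable from 42ffafb: {420cc51, 42ffafb, 6ea89bb, 823405b, 90d338e, f987461}.
Reachable from 1e9834f: {1e9834f, 420cc51, 42ffafb, 6ea89bb, 7e76d9a, 823405b, 90d338e, f987461}.
Only in 42ffafb's history (ahead): {} — 0.
Only in 1e9834f's history (behind): {1e9834f, 7e76d9a} — 2.

0 ahead, 2 behind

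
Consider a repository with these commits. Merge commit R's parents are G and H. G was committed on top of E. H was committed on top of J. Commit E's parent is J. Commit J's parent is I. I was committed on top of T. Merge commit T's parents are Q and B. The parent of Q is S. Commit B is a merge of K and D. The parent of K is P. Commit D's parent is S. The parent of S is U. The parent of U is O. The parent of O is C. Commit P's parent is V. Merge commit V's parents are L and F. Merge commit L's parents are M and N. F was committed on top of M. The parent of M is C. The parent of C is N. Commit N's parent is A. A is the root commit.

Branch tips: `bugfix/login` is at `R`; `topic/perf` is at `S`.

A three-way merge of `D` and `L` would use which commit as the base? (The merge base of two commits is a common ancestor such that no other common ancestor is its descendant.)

Ancestors of D: {A, C, D, N, O, S, U}.
Ancestors of L: {A, C, L, M, N}.
Common ancestors: {A, C, N}.
Among these, C is not an ancestor of any other common ancestor — it is the merge base.

C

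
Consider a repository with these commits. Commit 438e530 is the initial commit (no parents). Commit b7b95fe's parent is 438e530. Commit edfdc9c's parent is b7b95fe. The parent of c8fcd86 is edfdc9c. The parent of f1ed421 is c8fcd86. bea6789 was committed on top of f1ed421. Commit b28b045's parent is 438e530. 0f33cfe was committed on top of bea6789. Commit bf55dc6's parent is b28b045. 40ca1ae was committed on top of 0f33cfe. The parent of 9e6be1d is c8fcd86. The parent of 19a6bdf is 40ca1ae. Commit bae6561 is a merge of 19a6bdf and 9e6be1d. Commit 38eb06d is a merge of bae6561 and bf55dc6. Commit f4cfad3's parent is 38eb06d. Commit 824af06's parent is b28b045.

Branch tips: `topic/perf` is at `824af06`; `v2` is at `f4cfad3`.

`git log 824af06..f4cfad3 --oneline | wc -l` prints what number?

13

Reachable from f4cfad3: {0f33cfe, 19a6bdf, 38eb06d, 40ca1ae, 438e530, 9e6be1d, b28b045, b7b95fe, bae6561, bea6789, bf55dc6, c8fcd86, edfdc9c, f1ed421, f4cfad3}.
Reachable from 824af06: {438e530, 824af06, b28b045}.
In f4cfad3's history but not 824af06's: {0f33cfe, 19a6bdf, 38eb06d, 40ca1ae, 9e6be1d, b7b95fe, bae6561, bea6789, bf55dc6, c8fcd86, edfdc9c, f1ed421, f4cfad3} — 13 commits.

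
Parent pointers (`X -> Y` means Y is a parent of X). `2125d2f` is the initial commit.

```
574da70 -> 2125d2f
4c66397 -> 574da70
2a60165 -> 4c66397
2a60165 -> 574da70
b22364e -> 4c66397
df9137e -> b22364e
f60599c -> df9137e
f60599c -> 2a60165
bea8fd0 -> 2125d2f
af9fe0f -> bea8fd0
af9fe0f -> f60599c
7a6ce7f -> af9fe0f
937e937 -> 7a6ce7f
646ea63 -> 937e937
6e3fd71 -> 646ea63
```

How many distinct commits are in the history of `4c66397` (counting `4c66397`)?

Walking parent pointers from 4c66397: reachable set = {2125d2f, 4c66397, 574da70}.
That is 3 commits.

3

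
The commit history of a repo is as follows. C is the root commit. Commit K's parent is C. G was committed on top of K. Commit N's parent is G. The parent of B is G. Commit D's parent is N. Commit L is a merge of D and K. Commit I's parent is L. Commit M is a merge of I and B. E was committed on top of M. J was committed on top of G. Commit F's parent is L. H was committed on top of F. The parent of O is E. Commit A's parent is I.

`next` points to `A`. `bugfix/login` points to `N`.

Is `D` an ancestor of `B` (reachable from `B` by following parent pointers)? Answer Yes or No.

No

Ancestors of B: {B, C, G, K}.
D is not in that set, so it is not an ancestor of B.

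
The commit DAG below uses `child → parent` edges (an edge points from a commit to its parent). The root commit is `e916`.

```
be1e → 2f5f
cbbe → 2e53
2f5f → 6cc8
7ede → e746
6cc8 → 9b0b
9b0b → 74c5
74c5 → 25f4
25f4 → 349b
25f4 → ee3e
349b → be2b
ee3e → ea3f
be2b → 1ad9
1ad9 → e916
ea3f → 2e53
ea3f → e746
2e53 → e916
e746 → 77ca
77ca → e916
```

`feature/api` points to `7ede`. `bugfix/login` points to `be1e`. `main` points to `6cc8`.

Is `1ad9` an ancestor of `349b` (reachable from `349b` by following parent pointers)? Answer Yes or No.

Yes

Ancestors of 349b (commits reachable by following parents): {1ad9, 349b, be2b, e916}.
1ad9 is in that set, so it is an ancestor of 349b.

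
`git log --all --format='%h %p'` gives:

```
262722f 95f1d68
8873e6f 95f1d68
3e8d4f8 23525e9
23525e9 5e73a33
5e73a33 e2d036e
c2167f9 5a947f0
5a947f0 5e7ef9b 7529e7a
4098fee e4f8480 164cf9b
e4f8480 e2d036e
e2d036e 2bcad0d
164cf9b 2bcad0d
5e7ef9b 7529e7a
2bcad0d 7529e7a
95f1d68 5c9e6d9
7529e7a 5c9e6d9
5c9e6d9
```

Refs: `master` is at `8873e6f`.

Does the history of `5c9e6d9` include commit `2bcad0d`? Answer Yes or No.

No

Ancestors of 5c9e6d9: {5c9e6d9}.
2bcad0d is not in that set, so it is not an ancestor of 5c9e6d9.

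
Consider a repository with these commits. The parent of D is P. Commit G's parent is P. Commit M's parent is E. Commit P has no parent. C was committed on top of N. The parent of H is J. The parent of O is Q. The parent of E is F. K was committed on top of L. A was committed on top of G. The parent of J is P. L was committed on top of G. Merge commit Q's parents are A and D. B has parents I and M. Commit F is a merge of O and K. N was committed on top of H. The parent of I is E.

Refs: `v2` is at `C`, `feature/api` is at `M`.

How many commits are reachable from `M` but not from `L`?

8

Reachable from M: {A, D, E, F, G, K, L, M, O, P, Q}.
Reachable from L: {G, L, P}.
In M's history but not L's: {A, D, E, F, K, M, O, Q} — 8 commits.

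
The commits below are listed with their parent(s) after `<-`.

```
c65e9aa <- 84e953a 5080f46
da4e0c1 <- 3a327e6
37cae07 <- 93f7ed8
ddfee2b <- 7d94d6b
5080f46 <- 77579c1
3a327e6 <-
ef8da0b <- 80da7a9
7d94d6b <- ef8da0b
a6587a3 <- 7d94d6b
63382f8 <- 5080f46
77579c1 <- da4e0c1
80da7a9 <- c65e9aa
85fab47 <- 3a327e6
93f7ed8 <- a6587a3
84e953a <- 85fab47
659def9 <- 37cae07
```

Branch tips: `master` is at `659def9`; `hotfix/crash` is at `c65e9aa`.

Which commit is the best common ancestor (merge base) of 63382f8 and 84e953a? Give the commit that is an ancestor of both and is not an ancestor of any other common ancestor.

3a327e6

Ancestors of 63382f8: {3a327e6, 5080f46, 63382f8, 77579c1, da4e0c1}.
Ancestors of 84e953a: {3a327e6, 84e953a, 85fab47}.
Common ancestors: {3a327e6}.
The only common ancestor is 3a327e6, so it is the merge base.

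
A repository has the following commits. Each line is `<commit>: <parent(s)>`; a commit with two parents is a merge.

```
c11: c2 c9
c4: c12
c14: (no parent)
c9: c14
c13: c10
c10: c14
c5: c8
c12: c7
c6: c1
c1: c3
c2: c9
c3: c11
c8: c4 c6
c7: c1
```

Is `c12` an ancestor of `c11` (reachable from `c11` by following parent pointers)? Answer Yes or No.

No

Ancestors of c11: {c11, c14, c2, c9}.
c12 is not in that set, so it is not an ancestor of c11.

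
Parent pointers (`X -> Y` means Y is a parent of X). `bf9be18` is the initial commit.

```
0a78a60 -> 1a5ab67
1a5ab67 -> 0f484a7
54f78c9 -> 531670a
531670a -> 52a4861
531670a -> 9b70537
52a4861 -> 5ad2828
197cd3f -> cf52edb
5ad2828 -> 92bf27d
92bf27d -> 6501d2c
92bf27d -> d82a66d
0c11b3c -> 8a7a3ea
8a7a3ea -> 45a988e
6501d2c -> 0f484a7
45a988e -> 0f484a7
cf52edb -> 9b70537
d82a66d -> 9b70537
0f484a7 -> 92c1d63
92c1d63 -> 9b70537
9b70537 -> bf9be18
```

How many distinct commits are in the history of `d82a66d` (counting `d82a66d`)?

3

Walking parent pointers from d82a66d: reachable set = {9b70537, bf9be18, d82a66d}.
That is 3 commits.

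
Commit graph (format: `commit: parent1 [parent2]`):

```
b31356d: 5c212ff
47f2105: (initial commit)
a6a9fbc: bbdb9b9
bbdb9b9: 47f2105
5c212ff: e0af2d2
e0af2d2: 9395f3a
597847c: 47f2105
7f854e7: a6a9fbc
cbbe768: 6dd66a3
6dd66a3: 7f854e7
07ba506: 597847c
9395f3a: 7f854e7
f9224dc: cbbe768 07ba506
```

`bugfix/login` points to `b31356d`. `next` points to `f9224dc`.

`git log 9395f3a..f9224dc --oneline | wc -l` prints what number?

Reachable from f9224dc: {07ba506, 47f2105, 597847c, 6dd66a3, 7f854e7, a6a9fbc, bbdb9b9, cbbe768, f9224dc}.
Reachable from 9395f3a: {47f2105, 7f854e7, 9395f3a, a6a9fbc, bbdb9b9}.
In f9224dc's history but not 9395f3a's: {07ba506, 597847c, 6dd66a3, cbbe768, f9224dc} — 5 commits.

5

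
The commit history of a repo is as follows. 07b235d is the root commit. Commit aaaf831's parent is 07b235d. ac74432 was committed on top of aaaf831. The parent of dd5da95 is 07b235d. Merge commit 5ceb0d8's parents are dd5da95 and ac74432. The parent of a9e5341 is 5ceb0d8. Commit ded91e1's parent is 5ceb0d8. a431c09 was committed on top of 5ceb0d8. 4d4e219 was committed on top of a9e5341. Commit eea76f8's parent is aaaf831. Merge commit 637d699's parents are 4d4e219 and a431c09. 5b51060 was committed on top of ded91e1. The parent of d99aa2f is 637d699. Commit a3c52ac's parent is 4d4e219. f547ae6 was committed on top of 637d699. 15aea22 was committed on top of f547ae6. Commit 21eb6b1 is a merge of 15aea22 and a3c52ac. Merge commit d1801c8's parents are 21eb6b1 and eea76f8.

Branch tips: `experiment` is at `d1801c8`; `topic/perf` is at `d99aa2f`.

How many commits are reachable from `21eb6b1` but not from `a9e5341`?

7

Reachable from 21eb6b1: {07b235d, 15aea22, 21eb6b1, 4d4e219, 5ceb0d8, 637d699, a3c52ac, a431c09, a9e5341, aaaf831, ac74432, dd5da95, f547ae6}.
Reachable from a9e5341: {07b235d, 5ceb0d8, a9e5341, aaaf831, ac74432, dd5da95}.
In 21eb6b1's history but not a9e5341's: {15aea22, 21eb6b1, 4d4e219, 637d699, a3c52ac, a431c09, f547ae6} — 7 commits.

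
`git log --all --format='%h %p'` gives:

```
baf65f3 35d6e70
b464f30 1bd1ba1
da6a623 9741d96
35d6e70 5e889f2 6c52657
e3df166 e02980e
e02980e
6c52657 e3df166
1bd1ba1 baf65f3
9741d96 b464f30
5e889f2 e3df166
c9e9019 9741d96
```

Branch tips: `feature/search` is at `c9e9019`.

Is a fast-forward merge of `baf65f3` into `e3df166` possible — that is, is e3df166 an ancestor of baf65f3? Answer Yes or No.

Yes

A fast-forward from e3df166 to baf65f3 is possible iff e3df166 is an ancestor of baf65f3.
Ancestors of baf65f3: {35d6e70, 5e889f2, 6c52657, baf65f3, e02980e, e3df166}.
e3df166 is among them, so fast-forward is possible.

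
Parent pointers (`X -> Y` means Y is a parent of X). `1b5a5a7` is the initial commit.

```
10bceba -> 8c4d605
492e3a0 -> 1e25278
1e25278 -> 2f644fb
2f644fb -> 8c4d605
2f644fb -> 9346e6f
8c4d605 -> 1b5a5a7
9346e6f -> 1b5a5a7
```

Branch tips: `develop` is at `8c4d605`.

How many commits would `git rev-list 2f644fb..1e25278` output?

1

Reachable from 1e25278: {1b5a5a7, 1e25278, 2f644fb, 8c4d605, 9346e6f}.
Reachable from 2f644fb: {1b5a5a7, 2f644fb, 8c4d605, 9346e6f}.
In 1e25278's history but not 2f644fb's: {1e25278} — 1 commit.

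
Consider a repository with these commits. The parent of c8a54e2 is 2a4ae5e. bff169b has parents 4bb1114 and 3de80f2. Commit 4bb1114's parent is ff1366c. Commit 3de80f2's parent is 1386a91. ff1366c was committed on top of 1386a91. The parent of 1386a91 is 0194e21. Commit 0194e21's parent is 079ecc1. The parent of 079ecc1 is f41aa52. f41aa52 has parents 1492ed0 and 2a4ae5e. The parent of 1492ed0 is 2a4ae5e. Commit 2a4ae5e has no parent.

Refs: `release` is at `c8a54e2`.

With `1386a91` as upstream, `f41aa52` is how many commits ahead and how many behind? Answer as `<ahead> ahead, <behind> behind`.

Reachable from f41aa52: {1492ed0, 2a4ae5e, f41aa52}.
Reachable from 1386a91: {0194e21, 079ecc1, 1386a91, 1492ed0, 2a4ae5e, f41aa52}.
Only in f41aa52's history (ahead): {} — 0.
Only in 1386a91's history (behind): {0194e21, 079ecc1, 1386a91} — 3.

0 ahead, 3 behind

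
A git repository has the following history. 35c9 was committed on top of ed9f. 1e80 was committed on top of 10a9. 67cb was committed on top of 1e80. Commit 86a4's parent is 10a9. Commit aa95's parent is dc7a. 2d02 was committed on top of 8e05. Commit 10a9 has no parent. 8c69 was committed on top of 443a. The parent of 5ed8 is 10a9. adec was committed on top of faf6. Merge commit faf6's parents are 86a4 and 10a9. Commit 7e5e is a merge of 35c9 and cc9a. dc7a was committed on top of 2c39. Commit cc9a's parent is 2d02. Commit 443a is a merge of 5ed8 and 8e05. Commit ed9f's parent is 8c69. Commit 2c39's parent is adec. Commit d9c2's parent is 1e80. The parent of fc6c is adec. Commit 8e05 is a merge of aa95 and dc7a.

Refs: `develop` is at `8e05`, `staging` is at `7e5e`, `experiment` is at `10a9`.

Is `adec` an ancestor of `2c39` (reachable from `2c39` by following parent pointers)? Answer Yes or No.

Ancestors of 2c39 (commits reachable by following parents): {10a9, 2c39, 86a4, adec, faf6}.
adec is in that set, so it is an ancestor of 2c39.

Yes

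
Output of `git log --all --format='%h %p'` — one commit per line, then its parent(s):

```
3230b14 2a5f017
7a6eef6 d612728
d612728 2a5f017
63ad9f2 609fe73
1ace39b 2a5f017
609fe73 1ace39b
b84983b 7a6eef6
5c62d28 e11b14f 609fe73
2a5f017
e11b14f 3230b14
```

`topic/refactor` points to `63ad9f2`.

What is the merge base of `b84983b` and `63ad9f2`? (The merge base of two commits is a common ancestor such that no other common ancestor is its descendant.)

Ancestors of b84983b: {2a5f017, 7a6eef6, b84983b, d612728}.
Ancestors of 63ad9f2: {1ace39b, 2a5f017, 609fe73, 63ad9f2}.
Common ancestors: {2a5f017}.
The only common ancestor is 2a5f017, so it is the merge base.

2a5f017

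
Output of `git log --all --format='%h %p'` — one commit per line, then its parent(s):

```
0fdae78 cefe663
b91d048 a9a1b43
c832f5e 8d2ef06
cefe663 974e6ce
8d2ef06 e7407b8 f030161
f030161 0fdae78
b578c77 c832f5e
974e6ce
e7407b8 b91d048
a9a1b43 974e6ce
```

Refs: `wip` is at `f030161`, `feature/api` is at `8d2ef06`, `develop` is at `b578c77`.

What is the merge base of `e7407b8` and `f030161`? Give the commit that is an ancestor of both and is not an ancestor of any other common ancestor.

974e6ce

Ancestors of e7407b8: {974e6ce, a9a1b43, b91d048, e7407b8}.
Ancestors of f030161: {0fdae78, 974e6ce, cefe663, f030161}.
Common ancestors: {974e6ce}.
The only common ancestor is 974e6ce, so it is the merge base.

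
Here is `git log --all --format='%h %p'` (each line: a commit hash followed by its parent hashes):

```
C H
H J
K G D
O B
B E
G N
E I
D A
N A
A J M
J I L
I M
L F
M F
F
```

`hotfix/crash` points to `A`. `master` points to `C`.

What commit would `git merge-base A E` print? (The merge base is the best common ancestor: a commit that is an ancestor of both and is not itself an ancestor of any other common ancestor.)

Ancestors of A: {A, F, I, J, L, M}.
Ancestors of E: {E, F, I, M}.
Common ancestors: {F, I, M}.
Among these, I is not an ancestor of any other common ancestor — it is the merge base.

I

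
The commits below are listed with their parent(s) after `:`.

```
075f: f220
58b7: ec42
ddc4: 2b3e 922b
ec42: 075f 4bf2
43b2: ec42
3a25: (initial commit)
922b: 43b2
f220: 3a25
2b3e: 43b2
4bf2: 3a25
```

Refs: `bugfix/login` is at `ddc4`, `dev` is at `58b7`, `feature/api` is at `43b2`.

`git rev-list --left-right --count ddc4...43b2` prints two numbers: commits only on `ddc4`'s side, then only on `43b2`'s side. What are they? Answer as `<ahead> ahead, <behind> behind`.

3 ahead, 0 behind

Reachable from ddc4: {075f, 2b3e, 3a25, 43b2, 4bf2, 922b, ddc4, ec42, f220}.
Reachable from 43b2: {075f, 3a25, 43b2, 4bf2, ec42, f220}.
Only in ddc4's history (ahead): {2b3e, 922b, ddc4} — 3.
Only in 43b2's history (behind): {} — 0.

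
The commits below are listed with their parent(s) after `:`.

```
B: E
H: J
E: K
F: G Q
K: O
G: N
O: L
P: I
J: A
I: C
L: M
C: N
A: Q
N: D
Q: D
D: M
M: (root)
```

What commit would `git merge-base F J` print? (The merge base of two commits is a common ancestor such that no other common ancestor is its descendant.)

Ancestors of F: {D, F, G, M, N, Q}.
Ancestors of J: {A, D, J, M, Q}.
Common ancestors: {D, M, Q}.
Among these, Q is not an ancestor of any other common ancestor — it is the merge base.

Q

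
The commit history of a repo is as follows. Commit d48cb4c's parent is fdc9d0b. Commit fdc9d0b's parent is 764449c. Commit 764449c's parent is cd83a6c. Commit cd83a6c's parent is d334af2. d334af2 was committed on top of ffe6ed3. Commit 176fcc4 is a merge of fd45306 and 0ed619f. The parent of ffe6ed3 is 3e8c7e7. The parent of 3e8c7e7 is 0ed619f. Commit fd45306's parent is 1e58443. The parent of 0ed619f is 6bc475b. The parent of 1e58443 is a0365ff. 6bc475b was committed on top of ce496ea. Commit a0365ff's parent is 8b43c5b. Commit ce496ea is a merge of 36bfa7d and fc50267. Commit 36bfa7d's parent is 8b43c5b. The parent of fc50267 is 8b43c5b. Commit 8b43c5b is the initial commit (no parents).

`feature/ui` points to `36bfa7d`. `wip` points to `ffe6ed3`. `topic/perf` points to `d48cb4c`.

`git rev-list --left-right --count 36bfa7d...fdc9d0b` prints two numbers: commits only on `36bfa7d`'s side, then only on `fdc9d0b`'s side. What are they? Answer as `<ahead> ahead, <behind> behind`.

0 ahead, 10 behind

Reachable from 36bfa7d: {36bfa7d, 8b43c5b}.
Reachable from fdc9d0b: {0ed619f, 36bfa7d, 3e8c7e7, 6bc475b, 764449c, 8b43c5b, cd83a6c, ce496ea, d334af2, fc50267, fdc9d0b, ffe6ed3}.
Only in 36bfa7d's history (ahead): {} — 0.
Only in fdc9d0b's history (behind): {0ed619f, 3e8c7e7, 6bc475b, 764449c, cd83a6c, ce496ea, d334af2, fc50267, fdc9d0b, ffe6ed3} — 10.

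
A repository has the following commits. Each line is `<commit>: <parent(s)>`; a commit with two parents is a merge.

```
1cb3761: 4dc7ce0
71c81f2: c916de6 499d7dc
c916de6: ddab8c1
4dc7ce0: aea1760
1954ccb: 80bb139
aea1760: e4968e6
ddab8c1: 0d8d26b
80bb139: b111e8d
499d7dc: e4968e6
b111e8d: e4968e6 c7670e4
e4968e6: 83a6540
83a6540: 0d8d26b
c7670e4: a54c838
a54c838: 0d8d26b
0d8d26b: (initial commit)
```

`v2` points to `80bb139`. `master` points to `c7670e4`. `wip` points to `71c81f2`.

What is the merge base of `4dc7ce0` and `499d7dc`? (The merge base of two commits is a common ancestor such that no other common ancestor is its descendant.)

Ancestors of 4dc7ce0: {0d8d26b, 4dc7ce0, 83a6540, aea1760, e4968e6}.
Ancestors of 499d7dc: {0d8d26b, 499d7dc, 83a6540, e4968e6}.
Common ancestors: {0d8d26b, 83a6540, e4968e6}.
Among these, e4968e6 is not an ancestor of any other common ancestor — it is the merge base.

e4968e6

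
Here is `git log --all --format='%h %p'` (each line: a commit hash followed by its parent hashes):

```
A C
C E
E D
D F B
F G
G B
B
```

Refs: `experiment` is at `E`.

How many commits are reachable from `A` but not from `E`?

2

Reachable from A: {A, B, C, D, E, F, G}.
Reachable from E: {B, D, E, F, G}.
In A's history but not E's: {A, C} — 2 commits.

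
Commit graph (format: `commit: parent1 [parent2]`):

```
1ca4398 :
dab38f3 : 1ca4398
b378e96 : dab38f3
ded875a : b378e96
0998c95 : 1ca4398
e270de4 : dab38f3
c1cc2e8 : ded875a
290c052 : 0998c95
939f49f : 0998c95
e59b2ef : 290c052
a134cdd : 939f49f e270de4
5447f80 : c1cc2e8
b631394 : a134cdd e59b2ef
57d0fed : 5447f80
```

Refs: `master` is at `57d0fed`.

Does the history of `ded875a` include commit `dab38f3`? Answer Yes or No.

Ancestors of ded875a (commits reachable by following parents): {1ca4398, b378e96, dab38f3, ded875a}.
dab38f3 is in that set, so it is an ancestor of ded875a.

Yes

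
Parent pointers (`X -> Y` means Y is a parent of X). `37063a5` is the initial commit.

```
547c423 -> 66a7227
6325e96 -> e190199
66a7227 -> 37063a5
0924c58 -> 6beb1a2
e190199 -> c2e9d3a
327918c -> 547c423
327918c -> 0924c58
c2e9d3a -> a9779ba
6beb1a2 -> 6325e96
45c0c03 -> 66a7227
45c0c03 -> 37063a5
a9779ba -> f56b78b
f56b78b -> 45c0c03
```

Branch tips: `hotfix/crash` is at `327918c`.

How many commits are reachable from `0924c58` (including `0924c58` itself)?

10

Walking parent pointers from 0924c58: reachable set = {0924c58, 37063a5, 45c0c03, 6325e96, 66a7227, 6beb1a2, a9779ba, c2e9d3a, e190199, f56b78b}.
That is 10 commits.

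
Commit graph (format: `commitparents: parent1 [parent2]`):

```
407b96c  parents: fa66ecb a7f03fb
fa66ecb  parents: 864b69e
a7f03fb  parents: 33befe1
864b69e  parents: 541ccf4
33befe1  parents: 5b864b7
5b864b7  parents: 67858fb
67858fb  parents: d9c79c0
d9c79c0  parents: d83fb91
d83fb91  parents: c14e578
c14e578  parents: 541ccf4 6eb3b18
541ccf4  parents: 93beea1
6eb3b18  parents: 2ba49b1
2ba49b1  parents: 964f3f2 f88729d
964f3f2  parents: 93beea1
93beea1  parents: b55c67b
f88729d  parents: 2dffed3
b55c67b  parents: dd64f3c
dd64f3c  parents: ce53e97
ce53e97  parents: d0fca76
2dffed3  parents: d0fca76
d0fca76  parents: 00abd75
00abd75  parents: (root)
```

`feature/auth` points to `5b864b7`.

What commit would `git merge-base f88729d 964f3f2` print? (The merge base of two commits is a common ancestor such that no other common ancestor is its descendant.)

Ancestors of f88729d: {00abd75, 2dffed3, d0fca76, f88729d}.
Ancestors of 964f3f2: {00abd75, 93beea1, 964f3f2, b55c67b, ce53e97, d0fca76, dd64f3c}.
Common ancestors: {00abd75, d0fca76}.
Among these, d0fca76 is not an ancestor of any other common ancestor — it is the merge base.

d0fca76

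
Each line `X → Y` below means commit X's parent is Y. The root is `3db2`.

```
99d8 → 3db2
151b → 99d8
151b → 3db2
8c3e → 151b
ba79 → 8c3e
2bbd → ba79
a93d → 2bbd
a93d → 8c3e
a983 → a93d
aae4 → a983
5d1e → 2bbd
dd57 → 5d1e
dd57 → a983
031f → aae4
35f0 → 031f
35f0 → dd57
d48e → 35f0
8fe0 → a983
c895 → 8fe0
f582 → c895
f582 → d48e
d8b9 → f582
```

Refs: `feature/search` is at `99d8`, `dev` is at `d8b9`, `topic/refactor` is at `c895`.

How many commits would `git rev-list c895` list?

Walking parent pointers from c895: reachable set = {151b, 2bbd, 3db2, 8c3e, 8fe0, 99d8, a93d, a983, ba79, c895}.
That is 10 commits.

10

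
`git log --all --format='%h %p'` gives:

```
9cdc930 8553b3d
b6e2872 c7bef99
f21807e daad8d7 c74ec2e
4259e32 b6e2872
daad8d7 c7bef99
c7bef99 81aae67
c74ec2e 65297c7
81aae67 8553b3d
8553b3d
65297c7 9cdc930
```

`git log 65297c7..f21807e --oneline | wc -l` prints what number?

Reachable from f21807e: {65297c7, 81aae67, 8553b3d, 9cdc930, c74ec2e, c7bef99, daad8d7, f21807e}.
Reachable from 65297c7: {65297c7, 8553b3d, 9cdc930}.
In f21807e's history but not 65297c7's: {81aae67, c74ec2e, c7bef99, daad8d7, f21807e} — 5 commits.

5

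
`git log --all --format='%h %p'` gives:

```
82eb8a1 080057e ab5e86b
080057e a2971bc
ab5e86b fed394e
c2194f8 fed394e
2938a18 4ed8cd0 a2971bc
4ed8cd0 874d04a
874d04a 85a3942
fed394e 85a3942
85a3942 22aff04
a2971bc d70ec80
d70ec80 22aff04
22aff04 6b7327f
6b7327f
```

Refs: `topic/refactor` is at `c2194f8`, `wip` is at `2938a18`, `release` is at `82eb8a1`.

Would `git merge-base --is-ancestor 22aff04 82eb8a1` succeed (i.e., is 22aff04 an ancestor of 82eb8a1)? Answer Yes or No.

Yes

Ancestors of 82eb8a1 (commits reachable by following parents): {080057e, 22aff04, 6b7327f, 82eb8a1, 85a3942, a2971bc, ab5e86b, d70ec80, fed394e}.
22aff04 is in that set, so it is an ancestor of 82eb8a1.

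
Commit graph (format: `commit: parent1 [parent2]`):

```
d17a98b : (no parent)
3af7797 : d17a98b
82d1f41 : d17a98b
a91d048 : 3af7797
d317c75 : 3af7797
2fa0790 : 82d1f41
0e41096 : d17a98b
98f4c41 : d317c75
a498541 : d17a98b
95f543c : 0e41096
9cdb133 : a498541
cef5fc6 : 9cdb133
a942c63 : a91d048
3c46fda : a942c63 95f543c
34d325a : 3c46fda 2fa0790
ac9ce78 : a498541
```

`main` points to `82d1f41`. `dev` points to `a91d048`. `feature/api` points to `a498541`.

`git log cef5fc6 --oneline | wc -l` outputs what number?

4

Walking parent pointers from cef5fc6: reachable set = {9cdb133, a498541, cef5fc6, d17a98b}.
That is 4 commits.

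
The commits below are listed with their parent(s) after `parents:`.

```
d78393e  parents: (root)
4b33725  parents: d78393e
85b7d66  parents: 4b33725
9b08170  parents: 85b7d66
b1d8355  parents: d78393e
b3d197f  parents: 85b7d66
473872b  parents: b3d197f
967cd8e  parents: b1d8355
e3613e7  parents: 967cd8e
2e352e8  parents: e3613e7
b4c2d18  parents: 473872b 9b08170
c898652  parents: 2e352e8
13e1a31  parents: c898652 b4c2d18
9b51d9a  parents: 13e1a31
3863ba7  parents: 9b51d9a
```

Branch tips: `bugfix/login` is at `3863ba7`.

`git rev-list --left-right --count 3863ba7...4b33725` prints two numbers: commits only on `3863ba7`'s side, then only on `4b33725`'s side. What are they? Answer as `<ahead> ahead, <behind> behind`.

Reachable from 3863ba7: {13e1a31, 2e352e8, 3863ba7, 473872b, 4b33725, 85b7d66, 967cd8e, 9b08170, 9b51d9a, b1d8355, b3d197f, b4c2d18, c898652, d78393e, e3613e7}.
Reachable from 4b33725: {4b33725, d78393e}.
Only in 3863ba7's history (ahead): {13e1a31, 2e352e8, 3863ba7, 473872b, 85b7d66, 967cd8e, 9b08170, 9b51d9a, b1d8355, b3d197f, b4c2d18, c898652, e3613e7} — 13.
Only in 4b33725's history (behind): {} — 0.

13 ahead, 0 behind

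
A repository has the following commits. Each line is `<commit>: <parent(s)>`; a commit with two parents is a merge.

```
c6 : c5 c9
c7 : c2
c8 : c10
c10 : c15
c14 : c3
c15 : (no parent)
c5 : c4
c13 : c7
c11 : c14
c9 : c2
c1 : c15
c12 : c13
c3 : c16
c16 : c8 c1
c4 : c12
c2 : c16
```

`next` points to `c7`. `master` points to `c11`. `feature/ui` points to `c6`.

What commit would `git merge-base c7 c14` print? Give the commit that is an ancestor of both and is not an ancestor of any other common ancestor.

c16

Ancestors of c7: {c1, c10, c15, c16, c2, c7, c8}.
Ancestors of c14: {c1, c10, c14, c15, c16, c3, c8}.
Common ancestors: {c1, c10, c15, c16, c8}.
Among these, c16 is not an ancestor of any other common ancestor — it is the merge base.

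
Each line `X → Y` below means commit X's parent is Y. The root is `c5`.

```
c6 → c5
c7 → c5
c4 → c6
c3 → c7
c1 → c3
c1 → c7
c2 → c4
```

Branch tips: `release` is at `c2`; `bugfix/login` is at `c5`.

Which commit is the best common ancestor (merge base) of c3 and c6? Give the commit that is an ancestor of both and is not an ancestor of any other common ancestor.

c5

Ancestors of c3: {c3, c5, c7}.
Ancestors of c6: {c5, c6}.
Common ancestors: {c5}.
The only common ancestor is c5, so it is the merge base.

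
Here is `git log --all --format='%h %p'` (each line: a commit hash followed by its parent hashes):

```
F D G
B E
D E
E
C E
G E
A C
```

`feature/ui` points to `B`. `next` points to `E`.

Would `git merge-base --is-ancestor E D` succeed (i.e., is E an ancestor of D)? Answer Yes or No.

Yes

Ancestors of D (commits reachable by following parents): {D, E}.
E is in that set, so it is an ancestor of D.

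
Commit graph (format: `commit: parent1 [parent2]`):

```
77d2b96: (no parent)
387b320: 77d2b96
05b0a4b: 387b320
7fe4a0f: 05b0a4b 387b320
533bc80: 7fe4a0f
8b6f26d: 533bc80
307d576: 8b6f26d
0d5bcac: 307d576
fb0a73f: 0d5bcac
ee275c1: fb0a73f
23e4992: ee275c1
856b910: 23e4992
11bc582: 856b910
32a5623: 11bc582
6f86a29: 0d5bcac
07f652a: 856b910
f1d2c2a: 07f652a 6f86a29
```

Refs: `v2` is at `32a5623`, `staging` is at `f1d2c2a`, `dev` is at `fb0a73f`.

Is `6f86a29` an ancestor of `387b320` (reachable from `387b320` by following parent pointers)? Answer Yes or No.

No

Ancestors of 387b320: {387b320, 77d2b96}.
6f86a29 is not in that set, so it is not an ancestor of 387b320.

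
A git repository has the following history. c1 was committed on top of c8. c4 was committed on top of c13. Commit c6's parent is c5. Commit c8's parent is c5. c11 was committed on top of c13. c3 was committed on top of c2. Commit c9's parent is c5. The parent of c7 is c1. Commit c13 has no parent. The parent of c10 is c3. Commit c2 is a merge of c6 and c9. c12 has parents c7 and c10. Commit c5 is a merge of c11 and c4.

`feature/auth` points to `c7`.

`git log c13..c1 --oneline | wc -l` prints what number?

5

Reachable from c1: {c1, c11, c13, c4, c5, c8}.
Reachable from c13: {c13}.
In c1's history but not c13's: {c1, c11, c4, c5, c8} — 5 commits.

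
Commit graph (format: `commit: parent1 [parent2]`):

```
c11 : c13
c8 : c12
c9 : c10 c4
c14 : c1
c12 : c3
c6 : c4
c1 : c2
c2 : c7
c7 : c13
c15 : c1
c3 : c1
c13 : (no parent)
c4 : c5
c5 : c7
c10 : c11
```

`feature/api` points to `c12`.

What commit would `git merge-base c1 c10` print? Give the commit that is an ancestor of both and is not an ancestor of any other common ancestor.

Ancestors of c1: {c1, c13, c2, c7}.
Ancestors of c10: {c10, c11, c13}.
Common ancestors: {c13}.
The only common ancestor is c13, so it is the merge base.

c13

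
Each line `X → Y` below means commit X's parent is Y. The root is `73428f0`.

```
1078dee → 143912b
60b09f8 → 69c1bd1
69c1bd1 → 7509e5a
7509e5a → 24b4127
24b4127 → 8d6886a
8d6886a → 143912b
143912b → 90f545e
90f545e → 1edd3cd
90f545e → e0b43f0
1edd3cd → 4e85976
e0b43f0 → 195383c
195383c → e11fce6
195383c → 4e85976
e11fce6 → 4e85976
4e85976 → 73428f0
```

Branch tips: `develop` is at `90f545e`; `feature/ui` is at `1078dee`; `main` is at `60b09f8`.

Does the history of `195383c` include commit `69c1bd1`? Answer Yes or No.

No

Ancestors of 195383c: {195383c, 4e85976, 73428f0, e11fce6}.
69c1bd1 is not in that set, so it is not an ancestor of 195383c.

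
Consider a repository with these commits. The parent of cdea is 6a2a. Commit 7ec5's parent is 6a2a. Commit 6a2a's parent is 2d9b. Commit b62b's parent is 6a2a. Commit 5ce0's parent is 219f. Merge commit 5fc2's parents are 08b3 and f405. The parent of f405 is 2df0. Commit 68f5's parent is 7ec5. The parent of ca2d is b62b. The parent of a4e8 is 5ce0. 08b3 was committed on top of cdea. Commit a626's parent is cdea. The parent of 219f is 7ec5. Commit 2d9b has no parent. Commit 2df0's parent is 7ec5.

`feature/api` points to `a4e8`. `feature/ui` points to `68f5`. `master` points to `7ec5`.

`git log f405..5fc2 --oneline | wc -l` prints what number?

3

Reachable from 5fc2: {08b3, 2d9b, 2df0, 5fc2, 6a2a, 7ec5, cdea, f405}.
Reachable from f405: {2d9b, 2df0, 6a2a, 7ec5, f405}.
In 5fc2's history but not f405's: {08b3, 5fc2, cdea} — 3 commits.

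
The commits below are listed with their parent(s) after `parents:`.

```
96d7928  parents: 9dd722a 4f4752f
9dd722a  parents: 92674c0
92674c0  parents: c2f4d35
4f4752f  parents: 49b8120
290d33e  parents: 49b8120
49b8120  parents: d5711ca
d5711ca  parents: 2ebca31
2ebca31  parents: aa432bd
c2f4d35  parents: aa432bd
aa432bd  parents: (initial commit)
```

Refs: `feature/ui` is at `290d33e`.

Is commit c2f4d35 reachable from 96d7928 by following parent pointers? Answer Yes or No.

Yes

Ancestors of 96d7928 (commits reachable by following parents): {2ebca31, 49b8120, 4f4752f, 92674c0, 96d7928, 9dd722a, aa432bd, c2f4d35, d5711ca}.
c2f4d35 is in that set, so it is an ancestor of 96d7928.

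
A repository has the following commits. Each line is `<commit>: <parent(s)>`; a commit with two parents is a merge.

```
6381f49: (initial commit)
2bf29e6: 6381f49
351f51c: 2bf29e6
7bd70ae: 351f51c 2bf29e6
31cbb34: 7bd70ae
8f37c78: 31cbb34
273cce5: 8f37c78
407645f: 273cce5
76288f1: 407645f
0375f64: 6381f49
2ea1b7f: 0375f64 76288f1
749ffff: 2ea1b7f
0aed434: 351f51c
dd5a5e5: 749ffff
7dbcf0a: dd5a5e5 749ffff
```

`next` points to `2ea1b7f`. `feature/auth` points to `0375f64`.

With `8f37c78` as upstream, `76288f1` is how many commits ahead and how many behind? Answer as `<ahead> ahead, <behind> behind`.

Reachable from 76288f1: {273cce5, 2bf29e6, 31cbb34, 351f51c, 407645f, 6381f49, 76288f1, 7bd70ae, 8f37c78}.
Reachable from 8f37c78: {2bf29e6, 31cbb34, 351f51c, 6381f49, 7bd70ae, 8f37c78}.
Only in 76288f1's history (ahead): {273cce5, 407645f, 76288f1} — 3.
Only in 8f37c78's history (behind): {} — 0.

3 ahead, 0 behind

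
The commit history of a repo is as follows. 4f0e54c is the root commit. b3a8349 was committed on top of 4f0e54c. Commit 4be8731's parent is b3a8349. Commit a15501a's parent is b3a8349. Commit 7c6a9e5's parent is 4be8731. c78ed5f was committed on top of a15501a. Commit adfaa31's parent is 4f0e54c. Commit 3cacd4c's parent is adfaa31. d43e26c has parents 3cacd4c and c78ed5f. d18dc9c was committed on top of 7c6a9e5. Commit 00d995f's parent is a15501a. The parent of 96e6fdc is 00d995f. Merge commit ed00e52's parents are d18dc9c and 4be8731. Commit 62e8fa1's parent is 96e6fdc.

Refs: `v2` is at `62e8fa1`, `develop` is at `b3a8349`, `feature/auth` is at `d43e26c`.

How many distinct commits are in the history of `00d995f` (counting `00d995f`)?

4

Walking parent pointers from 00d995f: reachable set = {00d995f, 4f0e54c, a15501a, b3a8349}.
That is 4 commits.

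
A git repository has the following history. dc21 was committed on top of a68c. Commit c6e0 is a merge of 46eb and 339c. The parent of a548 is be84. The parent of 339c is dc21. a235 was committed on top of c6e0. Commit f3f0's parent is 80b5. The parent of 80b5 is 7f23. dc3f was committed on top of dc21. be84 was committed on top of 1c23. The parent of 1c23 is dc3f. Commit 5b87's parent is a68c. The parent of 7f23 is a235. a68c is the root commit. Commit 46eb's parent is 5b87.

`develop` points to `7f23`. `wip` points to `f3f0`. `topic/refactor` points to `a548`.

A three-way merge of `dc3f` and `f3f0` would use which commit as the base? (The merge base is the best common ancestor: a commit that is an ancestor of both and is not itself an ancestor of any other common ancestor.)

dc21

Ancestors of dc3f: {a68c, dc21, dc3f}.
Ancestors of f3f0: {339c, 46eb, 5b87, 7f23, 80b5, a235, a68c, c6e0, dc21, f3f0}.
Common ancestors: {a68c, dc21}.
Among these, dc21 is not an ancestor of any other common ancestor — it is the merge base.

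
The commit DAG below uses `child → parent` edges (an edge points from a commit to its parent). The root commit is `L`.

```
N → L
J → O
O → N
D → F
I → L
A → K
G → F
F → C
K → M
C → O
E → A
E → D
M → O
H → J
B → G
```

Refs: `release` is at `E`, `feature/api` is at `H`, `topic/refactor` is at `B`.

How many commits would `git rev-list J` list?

4

Walking parent pointers from J: reachable set = {J, L, N, O}.
That is 4 commits.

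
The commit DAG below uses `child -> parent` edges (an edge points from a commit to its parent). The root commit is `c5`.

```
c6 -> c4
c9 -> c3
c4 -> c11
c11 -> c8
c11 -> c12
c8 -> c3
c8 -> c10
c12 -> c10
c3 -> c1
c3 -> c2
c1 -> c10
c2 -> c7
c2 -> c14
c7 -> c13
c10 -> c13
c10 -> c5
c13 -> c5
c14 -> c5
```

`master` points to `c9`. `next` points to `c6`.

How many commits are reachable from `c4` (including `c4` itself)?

12

Walking parent pointers from c4: reachable set = {c1, c10, c11, c12, c13, c14, c2, c3, c4, c5, c7, c8}.
That is 12 commits.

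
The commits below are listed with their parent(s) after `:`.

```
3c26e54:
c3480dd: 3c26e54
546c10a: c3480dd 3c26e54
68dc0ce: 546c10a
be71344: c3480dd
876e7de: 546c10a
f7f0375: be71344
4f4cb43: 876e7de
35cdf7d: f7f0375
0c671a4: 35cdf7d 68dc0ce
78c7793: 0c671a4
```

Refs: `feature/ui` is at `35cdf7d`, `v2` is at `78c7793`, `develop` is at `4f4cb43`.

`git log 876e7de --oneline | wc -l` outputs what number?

4

Walking parent pointers from 876e7de: reachable set = {3c26e54, 546c10a, 876e7de, c3480dd}.
That is 4 commits.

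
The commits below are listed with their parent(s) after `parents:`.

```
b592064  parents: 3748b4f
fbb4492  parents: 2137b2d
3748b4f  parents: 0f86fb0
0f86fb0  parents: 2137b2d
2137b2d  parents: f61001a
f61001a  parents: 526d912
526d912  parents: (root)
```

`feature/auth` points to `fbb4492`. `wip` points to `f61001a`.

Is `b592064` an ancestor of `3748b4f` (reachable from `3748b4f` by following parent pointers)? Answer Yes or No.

No

Ancestors of 3748b4f: {0f86fb0, 2137b2d, 3748b4f, 526d912, f61001a}.
b592064 is not in that set, so it is not an ancestor of 3748b4f.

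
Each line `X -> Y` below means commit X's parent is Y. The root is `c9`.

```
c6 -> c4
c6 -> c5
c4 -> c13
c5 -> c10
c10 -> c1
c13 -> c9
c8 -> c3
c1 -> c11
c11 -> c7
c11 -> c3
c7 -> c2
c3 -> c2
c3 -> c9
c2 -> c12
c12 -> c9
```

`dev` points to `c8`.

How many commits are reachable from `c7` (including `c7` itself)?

Walking parent pointers from c7: reachable set = {c12, c2, c7, c9}.
That is 4 commits.

4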